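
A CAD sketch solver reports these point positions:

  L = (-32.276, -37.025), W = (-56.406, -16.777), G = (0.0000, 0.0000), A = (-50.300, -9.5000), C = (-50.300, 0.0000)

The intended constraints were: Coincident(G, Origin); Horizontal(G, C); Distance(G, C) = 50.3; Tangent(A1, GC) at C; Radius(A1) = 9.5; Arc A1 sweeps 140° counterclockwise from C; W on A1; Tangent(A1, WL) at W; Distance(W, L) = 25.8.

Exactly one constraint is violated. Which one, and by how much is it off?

Distance(W, L) = 25.8 — off by 5.70.

G = (0.00, 0.00) ✓; G.y = 0.00, C.y = 0.00 ✓; |GC| = 50.30 ✓; ∠(AC, CG) = 90.00° ✓; |AC| = 9.500 ✓; bearing(A→W) − bearing(A→C) = 140.0° ✓; |AW| = 9.499 ✓; ∠(AW, WL) = 90.00° ✓; |WL| = 31.50 ✗.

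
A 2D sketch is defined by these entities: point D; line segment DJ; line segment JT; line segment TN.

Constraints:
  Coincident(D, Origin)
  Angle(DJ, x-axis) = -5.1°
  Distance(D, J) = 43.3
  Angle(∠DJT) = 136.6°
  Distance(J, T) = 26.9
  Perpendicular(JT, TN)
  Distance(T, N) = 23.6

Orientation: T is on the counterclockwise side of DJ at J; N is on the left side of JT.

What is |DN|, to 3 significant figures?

58.7

D is at the origin; DJ runs at -5.1° with length 43.3, so J = 43.3·(cos -5.1°, sin -5.1°) = (43.1, -3.85). ∠DJT = 136.6°, so JT runs at -5.1° + (180° − 136.6°) = 38.3° from the x-axis; with |JT| = 26.9, T = J + 26.9·(cos 38.3°, sin 38.3°) = (64.2, 12.8). The perpendicularity gives TN at right angles to JT; with |TN| = 23.6 on the left of JT, N = T + 23.6·(-0.620, 0.785) = (49.6, 31.3). Then |DN| = |N − D| = 58.7.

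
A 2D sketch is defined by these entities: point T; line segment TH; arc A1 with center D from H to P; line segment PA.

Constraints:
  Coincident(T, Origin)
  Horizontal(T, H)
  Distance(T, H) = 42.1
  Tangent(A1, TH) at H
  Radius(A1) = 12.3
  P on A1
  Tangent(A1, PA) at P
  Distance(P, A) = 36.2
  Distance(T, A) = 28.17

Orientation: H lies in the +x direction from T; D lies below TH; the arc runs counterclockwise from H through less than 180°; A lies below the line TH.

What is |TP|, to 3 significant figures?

34.0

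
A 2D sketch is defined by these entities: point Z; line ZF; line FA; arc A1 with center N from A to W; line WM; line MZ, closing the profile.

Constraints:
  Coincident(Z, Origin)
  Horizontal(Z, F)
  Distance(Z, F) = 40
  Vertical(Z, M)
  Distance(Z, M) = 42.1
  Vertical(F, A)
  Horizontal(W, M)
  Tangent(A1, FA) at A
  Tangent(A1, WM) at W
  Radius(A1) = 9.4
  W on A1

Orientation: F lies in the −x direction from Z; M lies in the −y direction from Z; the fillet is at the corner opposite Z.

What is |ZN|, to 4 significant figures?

44.78

Z and M share the same x with |ZM| = 42.1 and M on the −y side, so M = (0.000, -42.10). The virtual corner opposite Z is at (-40.00, -42.10). The tangent condition forces NA to be normal to FA and A1 meets WM tangentially, so NW is at right angles to WM, with radius 9.4, so the center N sits 9.4 in from both sides at N = (-30.60, -32.70). Then |ZN| = |N − Z| = 44.78.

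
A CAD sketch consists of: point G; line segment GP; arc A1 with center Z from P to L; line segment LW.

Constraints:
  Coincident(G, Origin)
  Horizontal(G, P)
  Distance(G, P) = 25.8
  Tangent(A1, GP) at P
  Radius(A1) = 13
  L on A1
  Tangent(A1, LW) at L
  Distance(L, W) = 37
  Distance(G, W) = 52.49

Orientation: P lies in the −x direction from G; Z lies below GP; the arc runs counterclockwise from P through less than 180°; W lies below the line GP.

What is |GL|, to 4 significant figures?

41.76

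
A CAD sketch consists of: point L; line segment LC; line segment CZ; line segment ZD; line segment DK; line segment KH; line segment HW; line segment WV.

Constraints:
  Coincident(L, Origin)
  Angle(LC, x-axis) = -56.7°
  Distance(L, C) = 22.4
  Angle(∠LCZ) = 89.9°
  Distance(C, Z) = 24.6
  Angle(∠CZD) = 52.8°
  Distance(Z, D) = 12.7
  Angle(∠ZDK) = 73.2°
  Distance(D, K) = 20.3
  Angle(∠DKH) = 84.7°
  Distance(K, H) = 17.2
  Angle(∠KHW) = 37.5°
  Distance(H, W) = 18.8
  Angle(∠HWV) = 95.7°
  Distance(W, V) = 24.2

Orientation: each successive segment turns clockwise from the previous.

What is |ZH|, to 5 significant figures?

15.840

L is at the origin; LC runs at -56.7° with length 22.4, so C = (12.298, -18.722). ∠LCZ = 89.9° gives CZ at -146.80° from the x-axis; with |CZ| = 24.6, Z = (-8.2863, -32.192). ∠CZD = 52.8° gives ZD at 86.000° from the x-axis; with |ZD| = 12.7, D = (-7.4004, -19.523). ∠ZDK = 73.2° gives DK at -20.800° from the x-axis; with |DK| = 20.3, K = (11.577, -26.732). ∠DKH = 84.7° gives KH at -116.10° from the x-axis; with |KH| = 17.2, H = (4.0096, -42.178). Then |ZH| = |H − Z| = 15.840.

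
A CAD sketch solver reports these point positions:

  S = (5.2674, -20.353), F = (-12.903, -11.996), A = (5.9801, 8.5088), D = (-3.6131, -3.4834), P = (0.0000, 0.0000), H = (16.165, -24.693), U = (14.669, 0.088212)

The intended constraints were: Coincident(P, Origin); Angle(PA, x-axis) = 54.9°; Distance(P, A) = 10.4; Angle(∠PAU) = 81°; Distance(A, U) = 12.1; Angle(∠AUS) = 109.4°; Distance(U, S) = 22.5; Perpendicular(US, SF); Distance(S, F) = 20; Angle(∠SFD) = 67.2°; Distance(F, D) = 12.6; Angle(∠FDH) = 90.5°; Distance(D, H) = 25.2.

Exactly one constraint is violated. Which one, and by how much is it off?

Distance(D, H) = 25.2 — off by 3.80.

P = (0.00, 0.00) ✓; PA at 54.90° ✓; |PA| = 10.40 ✓; ∠PAU = 81.00° ✓; |AU| = 12.10 ✓; ∠AUS = 109.4° ✓; |US| = 22.50 ✓; ∠(US, SF) = 90.00° ✓; |SF| = 20.00 ✓; ∠SFD = 67.20° ✓; |FD| = 12.60 ✓; ∠FDH = 90.50° ✓; |DH| = 29.00 ✗.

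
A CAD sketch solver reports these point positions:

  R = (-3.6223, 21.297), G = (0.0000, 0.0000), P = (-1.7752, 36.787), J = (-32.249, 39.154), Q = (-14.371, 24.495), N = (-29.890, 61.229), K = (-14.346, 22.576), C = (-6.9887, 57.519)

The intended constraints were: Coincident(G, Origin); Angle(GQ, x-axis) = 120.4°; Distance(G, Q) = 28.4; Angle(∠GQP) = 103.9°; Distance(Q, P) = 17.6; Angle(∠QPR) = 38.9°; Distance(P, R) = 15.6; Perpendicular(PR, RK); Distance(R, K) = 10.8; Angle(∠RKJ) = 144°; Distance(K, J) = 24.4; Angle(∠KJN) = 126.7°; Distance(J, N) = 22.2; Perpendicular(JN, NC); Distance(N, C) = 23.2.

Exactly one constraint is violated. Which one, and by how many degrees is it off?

Perpendicular(JN, NC) — off by 3.10°.

G = (0.00, 0.00) ✓; GQ at 120.4° ✓; |GQ| = 28.40 ✓; ∠GQP = 103.9° ✓; |QP| = 17.60 ✓; ∠QPR = 38.90° ✓; |PR| = 15.60 ✓; ∠(PR, RK) = 90.00° ✓; |RK| = 10.80 ✓; ∠RKJ = 144.0° ✓; |KJ| = 24.40 ✓; ∠KJN = 126.7° ✓; |JN| = 22.20 ✓; ∠(JN, NC) = 93.10° ✗; |NC| = 23.20 ✓.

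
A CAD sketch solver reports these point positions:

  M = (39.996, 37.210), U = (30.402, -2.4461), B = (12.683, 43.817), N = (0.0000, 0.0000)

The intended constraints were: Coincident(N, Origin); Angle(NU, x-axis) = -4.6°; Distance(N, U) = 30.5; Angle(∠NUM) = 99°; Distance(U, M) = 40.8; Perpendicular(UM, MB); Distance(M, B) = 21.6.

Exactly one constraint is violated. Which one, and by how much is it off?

Distance(M, B) = 21.6 — off by 6.50.

N = (0.00, 0.00) ✓; NU at -4.600° ✓; |NU| = 30.50 ✓; ∠NUM = 99.00° ✓; |UM| = 40.80 ✓; ∠(UM, MB) = 90.00° ✓; |MB| = 28.10 ✗.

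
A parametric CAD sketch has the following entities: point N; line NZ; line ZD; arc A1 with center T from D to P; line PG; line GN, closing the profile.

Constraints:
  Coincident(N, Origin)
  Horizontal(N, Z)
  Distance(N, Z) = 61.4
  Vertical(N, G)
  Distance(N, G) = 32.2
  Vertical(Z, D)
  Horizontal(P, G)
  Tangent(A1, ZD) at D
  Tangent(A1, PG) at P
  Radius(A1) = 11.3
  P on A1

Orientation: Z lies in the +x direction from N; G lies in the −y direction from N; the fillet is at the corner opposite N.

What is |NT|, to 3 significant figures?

54.3

N and G share the same x with |NG| = 32.2 and G on the −y side, so G = (0.00, -32.2). The virtual corner opposite N is at (61.4, -32.2). Since A1 is tangent to ZD there, TD ⟂ ZD and the tangent condition forces TP to be normal to PG, with radius 11.3, so the center T sits 11.3 in from both sides at T = (50.1, -20.9). Then |NT| = |T − N| = 54.3.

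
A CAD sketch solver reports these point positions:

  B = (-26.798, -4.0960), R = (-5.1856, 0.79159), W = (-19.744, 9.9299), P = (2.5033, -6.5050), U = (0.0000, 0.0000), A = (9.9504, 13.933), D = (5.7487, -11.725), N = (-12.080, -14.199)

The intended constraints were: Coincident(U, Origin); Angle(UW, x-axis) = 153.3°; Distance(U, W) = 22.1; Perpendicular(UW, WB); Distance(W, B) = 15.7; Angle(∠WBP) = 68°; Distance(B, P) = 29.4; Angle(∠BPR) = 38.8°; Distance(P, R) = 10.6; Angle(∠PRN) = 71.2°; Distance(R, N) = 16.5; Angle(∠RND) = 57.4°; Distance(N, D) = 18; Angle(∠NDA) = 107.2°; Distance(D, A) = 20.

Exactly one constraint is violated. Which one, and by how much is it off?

Distance(D, A) = 20 — off by 6.00.

U = (0.00, 0.00) ✓; UW at 153.3° ✓; |UW| = 22.10 ✓; ∠(UW, WB) = 90.00° ✓; |WB| = 15.70 ✓; ∠WBP = 68.00° ✓; |BP| = 29.40 ✓; ∠BPR = 38.80° ✓; |PR| = 10.60 ✓; ∠PRN = 71.20° ✓; |RN| = 16.50 ✓; ∠RND = 57.40° ✓; |ND| = 18.00 ✓; ∠NDA = 107.2° ✓; |DA| = 26.00 ✗.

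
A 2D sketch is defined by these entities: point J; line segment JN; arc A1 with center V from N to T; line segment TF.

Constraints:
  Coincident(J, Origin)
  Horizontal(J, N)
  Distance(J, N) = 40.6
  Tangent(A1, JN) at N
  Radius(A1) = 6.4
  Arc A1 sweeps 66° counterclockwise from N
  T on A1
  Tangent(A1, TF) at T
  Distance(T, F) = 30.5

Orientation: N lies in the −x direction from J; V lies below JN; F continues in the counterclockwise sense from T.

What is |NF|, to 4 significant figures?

36.54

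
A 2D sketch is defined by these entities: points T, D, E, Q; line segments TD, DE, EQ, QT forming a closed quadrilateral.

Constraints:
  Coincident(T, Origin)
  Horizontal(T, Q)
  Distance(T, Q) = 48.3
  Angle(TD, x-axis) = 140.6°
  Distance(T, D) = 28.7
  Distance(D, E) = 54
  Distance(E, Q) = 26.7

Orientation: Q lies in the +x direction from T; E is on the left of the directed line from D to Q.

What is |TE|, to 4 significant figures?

38.04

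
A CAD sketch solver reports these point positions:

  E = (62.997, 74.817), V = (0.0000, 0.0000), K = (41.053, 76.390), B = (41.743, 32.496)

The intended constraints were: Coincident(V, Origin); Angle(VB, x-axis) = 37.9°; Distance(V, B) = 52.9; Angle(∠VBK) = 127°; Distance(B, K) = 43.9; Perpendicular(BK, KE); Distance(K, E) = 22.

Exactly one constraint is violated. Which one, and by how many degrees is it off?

Perpendicular(BK, KE) — off by 5.00°.

V = (0.00, 0.00) ✓; VB at 37.90° ✓; |VB| = 52.90 ✓; ∠VBK = 127.0° ✓; |BK| = 43.90 ✓; ∠(BK, KE) = 95.00° ✗; |KE| = 22.00 ✓.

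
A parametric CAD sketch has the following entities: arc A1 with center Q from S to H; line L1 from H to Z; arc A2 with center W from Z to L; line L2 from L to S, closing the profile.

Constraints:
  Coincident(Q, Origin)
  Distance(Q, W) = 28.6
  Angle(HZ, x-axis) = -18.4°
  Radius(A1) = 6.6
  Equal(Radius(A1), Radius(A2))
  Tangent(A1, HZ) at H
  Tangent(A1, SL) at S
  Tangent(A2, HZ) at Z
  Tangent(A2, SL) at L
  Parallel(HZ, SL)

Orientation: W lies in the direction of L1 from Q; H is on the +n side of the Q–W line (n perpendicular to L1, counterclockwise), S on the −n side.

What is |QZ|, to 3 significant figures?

29.4

Tangency of A1 to both parallel lines with radius 6.6 puts H and S at Q ± 6.6·n: H = (2.08, 6.26), S = (-2.08, -6.26). Equal radii place Z and L the same way about W: Z = W + 6.6·n = (29.2, -2.76), L = W − 6.6·n = (25.1, -15.3). Then |QZ| = |Z − Q| = 29.4.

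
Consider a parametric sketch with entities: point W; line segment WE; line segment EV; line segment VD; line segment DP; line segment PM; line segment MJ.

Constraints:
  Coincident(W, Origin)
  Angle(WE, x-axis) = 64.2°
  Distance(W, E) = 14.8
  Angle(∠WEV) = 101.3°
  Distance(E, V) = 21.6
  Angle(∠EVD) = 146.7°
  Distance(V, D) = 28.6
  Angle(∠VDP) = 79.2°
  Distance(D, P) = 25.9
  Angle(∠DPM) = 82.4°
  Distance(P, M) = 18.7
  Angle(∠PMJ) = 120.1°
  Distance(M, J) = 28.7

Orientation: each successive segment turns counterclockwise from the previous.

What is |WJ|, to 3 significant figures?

36.4

W is at the origin; WE runs at 64.2° with length 14.8, so E = (6.44, 13.3). ∠WEV = 101.3° gives EV at 143° from the x-axis; with |EV| = 21.6, V = (-10.8, 26.4). ∠EVD = 146.7° gives VD at 176° from the x-axis; with |VD| = 28.6, D = (-39.3, 28.2). ∠VDP = 79.2° gives DP at -83.0° from the x-axis; with |DP| = 25.9, P = (-36.2, 2.54). ∠DPM = 82.4° gives PM at 14.6° from the x-axis; with |PM| = 18.7, M = (-18.1, 7.26). ∠PMJ = 120.1° gives MJ at 74.5° from the x-axis; with |MJ| = 28.7, J = (-10.4, 34.9). Then |WJ| = |J − W| = 36.4.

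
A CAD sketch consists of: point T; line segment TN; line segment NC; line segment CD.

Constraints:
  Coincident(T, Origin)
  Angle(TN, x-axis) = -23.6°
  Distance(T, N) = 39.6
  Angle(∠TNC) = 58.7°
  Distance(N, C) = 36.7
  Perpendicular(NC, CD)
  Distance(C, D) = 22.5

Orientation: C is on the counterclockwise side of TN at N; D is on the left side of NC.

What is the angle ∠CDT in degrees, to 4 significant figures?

125.1°

T is at the origin; TN runs at -23.6° with length 39.6, so N = 39.6·(cos -23.6°, sin -23.6°) = (36.29, -15.85). ∠TNC = 58.7°, so NC runs at -23.6° + (180° − 58.7°) = 97.70° from the x-axis; with |NC| = 36.7, C = N + 36.7·(cos 97.70°, sin 97.70°) = (31.37, 20.52). NC is perpendicular to CD; with |CD| = 22.5 on the left of NC, D = C + 22.5·(-0.9910, -0.1340) = (9.074, 17.50). Then cos ∠CDT = DC·DT / (|DC||DT|), giving 125.1°.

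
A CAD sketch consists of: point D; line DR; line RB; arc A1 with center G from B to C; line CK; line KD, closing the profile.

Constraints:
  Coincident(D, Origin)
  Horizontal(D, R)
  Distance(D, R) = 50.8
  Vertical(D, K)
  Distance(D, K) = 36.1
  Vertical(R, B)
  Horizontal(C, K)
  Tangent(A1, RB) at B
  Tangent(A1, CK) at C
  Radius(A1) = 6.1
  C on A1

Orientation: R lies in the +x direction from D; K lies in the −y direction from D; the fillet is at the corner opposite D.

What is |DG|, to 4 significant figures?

53.83

D is at the origin; D and R share the same y with |DR| = 50.8 and R on the +x side, so R = (50.80, 0.000). D and K share the same x with |DK| = 36.1 and K on the −y side, so K = (0.000, -36.10). The virtual corner opposite D is at (50.80, -36.10). The tangent condition forces GB to be normal to RB and since A1 is tangent to CK there, GC ⟂ CK, with radius 6.1, so the center G sits 6.1 in from both sides at G = (44.70, -30.00). Then |DG| = |G − D| = 53.83.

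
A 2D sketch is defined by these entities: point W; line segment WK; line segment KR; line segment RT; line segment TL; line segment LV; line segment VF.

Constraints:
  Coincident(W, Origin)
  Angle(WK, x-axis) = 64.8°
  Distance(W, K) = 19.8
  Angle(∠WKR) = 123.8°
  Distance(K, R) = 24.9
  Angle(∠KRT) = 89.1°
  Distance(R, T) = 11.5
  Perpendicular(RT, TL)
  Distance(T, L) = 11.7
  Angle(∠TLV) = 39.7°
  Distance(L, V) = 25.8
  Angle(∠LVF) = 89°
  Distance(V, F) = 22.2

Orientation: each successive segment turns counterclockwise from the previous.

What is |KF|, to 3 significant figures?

48.4

W is at the origin; WK runs at 64.8° with length 19.8, so K = (8.43, 17.9). ∠WKR = 123.8° gives KR at 121° from the x-axis; with |KR| = 24.9, R = (-4.39, 39.3). ∠KRT = 89.1° gives RT at -148° from the x-axis; with |RT| = 11.5, T = (-14.2, 33.2). RT ⟂ TL, so TL runs at -58.1°; with |TL| = 11.7, L = (-7.97, 23.2). ∠TLV = 39.7° gives LV at 82.2° from the x-axis; with |LV| = 25.8, V = (-4.47, 48.8). ∠LVF = 89.0° gives VF at 173° from the x-axis; with |VF| = 22.2, F = (-26.5, 51.4). Then |KF| = |F − K| = 48.4.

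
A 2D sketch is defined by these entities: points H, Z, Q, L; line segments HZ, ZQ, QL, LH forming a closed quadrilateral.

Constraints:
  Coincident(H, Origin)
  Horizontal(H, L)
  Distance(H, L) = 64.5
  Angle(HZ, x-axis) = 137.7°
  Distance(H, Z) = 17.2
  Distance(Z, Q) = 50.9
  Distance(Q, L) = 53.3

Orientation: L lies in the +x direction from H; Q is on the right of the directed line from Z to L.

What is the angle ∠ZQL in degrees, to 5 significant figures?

97.045°

H is at the origin; H and L share the same y with |HL| = 64.5 and L in +x, so L = (64.5, 0). HZ runs at 137.7° with |HZ| = 17.2, so Z = (-12.722, 11.576). Q is determined by |ZQ| = 50.9 and |QL| = 53.3 together: it lies at the intersection of circle(Z, 50.9) and circle(L, 53.3). With |ZL| = 78.084, the foot of the radical line on ZL is 37.441 from Z and the perpendicular offset is √(50.9² − 37.441²) = 34.482. Taking the right-of-ZL solution: Q = (19.194, -28.075).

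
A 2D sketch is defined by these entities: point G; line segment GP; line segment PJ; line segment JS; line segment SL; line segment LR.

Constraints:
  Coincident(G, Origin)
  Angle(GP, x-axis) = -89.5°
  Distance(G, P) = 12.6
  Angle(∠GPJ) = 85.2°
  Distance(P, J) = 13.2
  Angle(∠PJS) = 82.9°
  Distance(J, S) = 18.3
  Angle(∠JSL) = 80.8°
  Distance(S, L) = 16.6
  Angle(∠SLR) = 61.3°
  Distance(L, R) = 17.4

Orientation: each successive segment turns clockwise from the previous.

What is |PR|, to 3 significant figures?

7.41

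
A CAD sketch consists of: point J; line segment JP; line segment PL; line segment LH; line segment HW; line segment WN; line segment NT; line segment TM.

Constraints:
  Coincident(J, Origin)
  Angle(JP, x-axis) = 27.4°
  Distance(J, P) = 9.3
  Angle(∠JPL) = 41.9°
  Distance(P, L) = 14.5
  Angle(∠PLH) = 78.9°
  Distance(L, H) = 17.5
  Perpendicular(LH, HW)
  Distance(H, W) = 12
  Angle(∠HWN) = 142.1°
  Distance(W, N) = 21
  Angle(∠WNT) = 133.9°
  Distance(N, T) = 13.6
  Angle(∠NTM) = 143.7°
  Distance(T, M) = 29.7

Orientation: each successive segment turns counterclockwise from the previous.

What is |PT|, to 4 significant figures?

19.64

J is at the origin; JP runs at 27.4° with length 9.3, so P = (8.257, 4.280). ∠JPL = 41.9° gives PL at 165.5° from the x-axis; with |PL| = 14.5, L = (-5.781, 7.910). ∠PLH = 78.9° gives LH at -93.40° from the x-axis; with |LH| = 17.5, H = (-6.819, -9.559). LH is perpendicular to HW, so HW runs at -3.400°; with |HW| = 12.0, W = (5.160, -10.27). ∠HWN = 142.1° gives WN at 34.50° from the x-axis; with |WN| = 21.0, N = (22.47, 1.624). ∠WNT = 133.9° gives NT at 80.60° from the x-axis; with |NT| = 13.6, T = (24.69, 15.04). Then |PT| = |T − P| = 19.64.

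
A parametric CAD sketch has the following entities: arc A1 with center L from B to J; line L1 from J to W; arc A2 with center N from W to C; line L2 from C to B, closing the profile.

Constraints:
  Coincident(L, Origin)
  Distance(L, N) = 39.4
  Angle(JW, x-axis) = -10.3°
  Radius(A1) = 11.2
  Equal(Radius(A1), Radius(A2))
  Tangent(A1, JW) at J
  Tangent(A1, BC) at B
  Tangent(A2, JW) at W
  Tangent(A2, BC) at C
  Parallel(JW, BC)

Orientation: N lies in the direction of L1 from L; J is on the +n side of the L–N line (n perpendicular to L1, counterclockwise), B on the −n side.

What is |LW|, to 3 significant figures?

41.0

The slot axis is L1's direction at -10.3°, so u = (cos -10.3°, sin -10.3°) = (0.984, -0.179) and n = (−sin -10.3°, cos -10.3°) = (0.179, 0.984). L is at the origin and N lies 39.4 along u from L, so N = 39.4·u = (38.8, -7.04). Tangency of A1 to both parallel lines with radius 11.2 puts J and B at L ± 11.2·n: J = (2.00, 11.0), B = (-2.00, -11.0). Equal radii place W and C the same way about N: W = N + 11.2·n = (40.8, 3.97), C = N − 11.2·n = (36.8, -18.1). Then |LW| = |W − L| = 41.0.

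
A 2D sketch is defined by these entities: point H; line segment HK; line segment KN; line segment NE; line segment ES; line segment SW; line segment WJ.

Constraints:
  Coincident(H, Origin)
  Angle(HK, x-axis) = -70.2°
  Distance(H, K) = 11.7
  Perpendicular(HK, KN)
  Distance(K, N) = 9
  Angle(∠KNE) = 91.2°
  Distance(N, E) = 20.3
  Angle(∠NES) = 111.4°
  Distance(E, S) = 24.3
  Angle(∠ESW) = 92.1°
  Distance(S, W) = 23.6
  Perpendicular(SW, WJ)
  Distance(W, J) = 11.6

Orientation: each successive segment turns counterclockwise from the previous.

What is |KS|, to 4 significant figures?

32.36

H is at the origin; HK runs at -70.2° with length 11.7, so K = (3.963, -11.01). HK ⟂ KN, so KN runs at 19.80°; with |KN| = 9.0, N = (12.43, -7.960). ∠KNE = 91.2° gives NE at 108.6° from the x-axis; with |NE| = 20.3, E = (5.956, 11.28). ∠NES = 111.4° gives ES at 177.2° from the x-axis; with |ES| = 24.3, S = (-18.31, 12.47). Then |KS| = |S − K| = 32.36.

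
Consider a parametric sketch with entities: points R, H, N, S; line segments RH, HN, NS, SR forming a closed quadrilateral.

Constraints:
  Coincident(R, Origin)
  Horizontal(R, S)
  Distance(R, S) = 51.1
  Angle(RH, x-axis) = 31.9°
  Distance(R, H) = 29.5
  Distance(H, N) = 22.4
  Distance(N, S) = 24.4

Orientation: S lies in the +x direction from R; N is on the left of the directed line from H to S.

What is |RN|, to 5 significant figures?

51.694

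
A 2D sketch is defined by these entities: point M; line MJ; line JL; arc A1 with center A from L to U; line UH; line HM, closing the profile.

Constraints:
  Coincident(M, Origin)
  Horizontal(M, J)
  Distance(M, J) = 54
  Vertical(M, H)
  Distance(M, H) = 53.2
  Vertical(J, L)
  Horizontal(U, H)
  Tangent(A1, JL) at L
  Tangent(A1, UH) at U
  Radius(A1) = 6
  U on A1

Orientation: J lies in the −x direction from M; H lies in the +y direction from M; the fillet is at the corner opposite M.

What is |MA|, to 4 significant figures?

67.32

M is at the origin; MJ is horizontal with |MJ| = 54.0 and J on the −x side, so J = (-54.00, 0.000). MH is vertical with |MH| = 53.2 and H on the +y side, so H = (0.000, 53.20). The virtual corner opposite M is at (-54.00, 53.20). Since A1 is tangent to JL there, AL ⟂ JL and since A1 is tangent to UH there, AU ⟂ UH, with radius 6.0, so the center A sits 6.0 in from both sides at A = (-48.00, 47.20). Then |MA| = |A − M| = 67.32.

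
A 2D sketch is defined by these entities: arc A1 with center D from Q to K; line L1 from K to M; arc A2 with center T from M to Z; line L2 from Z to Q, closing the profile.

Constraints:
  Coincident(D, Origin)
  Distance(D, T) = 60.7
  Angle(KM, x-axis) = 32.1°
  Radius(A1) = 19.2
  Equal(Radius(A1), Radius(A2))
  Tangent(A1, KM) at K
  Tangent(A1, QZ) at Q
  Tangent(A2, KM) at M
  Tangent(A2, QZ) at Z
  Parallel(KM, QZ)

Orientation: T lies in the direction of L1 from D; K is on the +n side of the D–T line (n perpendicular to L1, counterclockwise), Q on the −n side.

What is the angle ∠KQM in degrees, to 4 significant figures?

57.68°

The slot axis is L1's direction at 32.1°, so u = (cos 32.1°, sin 32.1°) = (0.8471, 0.5314) and n = (−sin 32.1°, cos 32.1°) = (-0.5314, 0.8471). D is at the origin and T lies 60.7 along u from D, so T = 60.7·u = (51.42, 32.26). Tangency of A1 to both parallel lines with radius 19.2 puts K and Q at D ± 19.2·n: K = (-10.20, 16.26), Q = (10.20, -16.26). Equal radii place M and Z the same way about T: M = T + 19.2·n = (41.22, 48.52), Z = T − 19.2·n = (61.62, 15.99). Then cos ∠KQM = QK·QM / (|QK||QM|), giving 57.68°.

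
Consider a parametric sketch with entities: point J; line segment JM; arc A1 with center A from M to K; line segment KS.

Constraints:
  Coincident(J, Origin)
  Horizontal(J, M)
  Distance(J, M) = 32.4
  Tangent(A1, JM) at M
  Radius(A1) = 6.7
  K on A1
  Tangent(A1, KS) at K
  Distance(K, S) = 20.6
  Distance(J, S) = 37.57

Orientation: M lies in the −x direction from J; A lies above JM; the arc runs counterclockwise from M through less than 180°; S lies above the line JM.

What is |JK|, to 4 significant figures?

26.57

Checks: |AK| = 6.700 ✓; ∠(AK, KS) = 90.00° ✓; |KS| = 20.60 ✓; |JS| = 37.57 ✓.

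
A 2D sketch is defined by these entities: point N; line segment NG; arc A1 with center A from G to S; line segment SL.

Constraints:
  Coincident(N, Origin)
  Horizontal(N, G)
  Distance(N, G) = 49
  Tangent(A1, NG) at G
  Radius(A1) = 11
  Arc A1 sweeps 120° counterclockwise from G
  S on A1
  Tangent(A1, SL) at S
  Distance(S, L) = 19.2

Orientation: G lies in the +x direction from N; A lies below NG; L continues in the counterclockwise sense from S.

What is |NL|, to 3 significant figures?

59.2

N is at the origin; N and G share the same y with |NG| = 49.0 and G on the +x side, so G = (49.0, 0.00). A1 meets NG tangentially, so AG is at right angles to NG, so A = G + (0, -11) = (49.0, -11.0). On A1, G sits at bearing 90° from A; a 120° counterclockwise sweep puts S at bearing 210°, so S = A + 11.0·(cos 210°, sin 210°) = (39.5, -16.5). Tangency of A1 to SL means the radius AS is perpendicular to SL, so SL runs along (−sin 210°, cos 210°); with |SL| = 19.2, L = (49.1, -33.1). Then |NL| = |L − N| = 59.2.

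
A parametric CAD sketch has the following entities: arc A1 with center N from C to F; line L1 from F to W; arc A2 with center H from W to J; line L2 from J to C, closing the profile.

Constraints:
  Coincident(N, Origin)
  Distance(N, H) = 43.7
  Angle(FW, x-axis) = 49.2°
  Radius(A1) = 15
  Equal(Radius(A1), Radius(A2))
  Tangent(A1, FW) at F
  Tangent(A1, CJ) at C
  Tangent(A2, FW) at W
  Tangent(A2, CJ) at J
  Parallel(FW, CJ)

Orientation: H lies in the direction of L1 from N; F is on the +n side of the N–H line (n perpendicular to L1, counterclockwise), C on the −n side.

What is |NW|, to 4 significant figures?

46.20

Tangency of A1 to both parallel lines with radius 15.0 puts F and C at N ± 15.0·n: F = (-11.35, 9.801), C = (11.35, -9.801). Equal radii place W and J the same way about H: W = H + 15.0·n = (17.20, 42.88), J = H − 15.0·n = (39.91, 23.28). Then |NW| = |W − N| = 46.20.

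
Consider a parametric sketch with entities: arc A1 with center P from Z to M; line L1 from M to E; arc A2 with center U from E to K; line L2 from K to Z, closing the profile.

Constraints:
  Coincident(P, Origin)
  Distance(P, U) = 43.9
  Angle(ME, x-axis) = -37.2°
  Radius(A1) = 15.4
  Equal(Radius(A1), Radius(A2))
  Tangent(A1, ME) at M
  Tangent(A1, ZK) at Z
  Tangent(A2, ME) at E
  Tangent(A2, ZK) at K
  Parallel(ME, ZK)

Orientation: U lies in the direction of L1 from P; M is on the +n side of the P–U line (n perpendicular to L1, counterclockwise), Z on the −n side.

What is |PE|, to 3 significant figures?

46.5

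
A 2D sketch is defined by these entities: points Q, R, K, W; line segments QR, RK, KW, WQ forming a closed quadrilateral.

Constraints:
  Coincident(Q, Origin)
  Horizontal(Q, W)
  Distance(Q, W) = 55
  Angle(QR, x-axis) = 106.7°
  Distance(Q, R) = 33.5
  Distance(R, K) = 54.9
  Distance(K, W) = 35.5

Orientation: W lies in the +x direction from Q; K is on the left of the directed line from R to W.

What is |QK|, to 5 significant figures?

56.667

Q is at the origin; QW is horizontal with |QW| = 55.0 and W in +x, so W = (55.0, 0). QR runs at 106.7° with |QR| = 33.5, so R = (-9.6266, 32.087). K is determined by |RK| = 54.9 and |KW| = 35.5 together: it lies at the intersection of circle(R, 54.9) and circle(W, 35.5). With |RW| = 72.154, the foot of the radical line on RW is 48.230 from R and the perpendicular offset is √(54.9² − 48.230²) = 26.228. Taking the left-of-RW solution: K = (45.235, 34.131).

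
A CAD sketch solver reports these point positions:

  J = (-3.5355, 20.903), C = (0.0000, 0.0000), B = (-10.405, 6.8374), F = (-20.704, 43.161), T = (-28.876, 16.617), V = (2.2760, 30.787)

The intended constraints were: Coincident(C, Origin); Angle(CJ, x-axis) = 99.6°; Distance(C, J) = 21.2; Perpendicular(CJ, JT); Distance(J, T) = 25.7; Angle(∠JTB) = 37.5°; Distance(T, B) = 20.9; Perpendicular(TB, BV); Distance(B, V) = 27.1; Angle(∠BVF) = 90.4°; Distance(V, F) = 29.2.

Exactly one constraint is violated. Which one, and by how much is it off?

Distance(V, F) = 29.2 — off by 3.10.

C = (0.00, 0.00) ✓; CJ at 99.60° ✓; |CJ| = 21.20 ✓; ∠(CJ, JT) = 90.00° ✓; |JT| = 25.70 ✓; ∠JTB = 37.50° ✓; |TB| = 20.90 ✓; ∠(TB, BV) = 90.00° ✓; |BV| = 27.10 ✓; ∠BVF = 90.40° ✓; |VF| = 26.10 ✗.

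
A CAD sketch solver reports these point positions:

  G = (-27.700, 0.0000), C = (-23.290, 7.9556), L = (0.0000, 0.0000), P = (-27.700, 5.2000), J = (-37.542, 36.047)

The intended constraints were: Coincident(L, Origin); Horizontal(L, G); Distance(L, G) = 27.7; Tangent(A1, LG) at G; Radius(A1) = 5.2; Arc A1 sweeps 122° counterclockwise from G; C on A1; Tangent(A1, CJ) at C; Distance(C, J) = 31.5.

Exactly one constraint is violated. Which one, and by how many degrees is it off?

Tangent(A1, CJ) at C — off by 5.10°.

L = (0.00, 0.00) ✓; L.y = 0.00, G.y = 0.00 ✓; |LG| = 27.70 ✓; ∠(PG, GL) = 90.00° ✓; |PG| = 5.200 ✓; bearing(P→C) − bearing(P→G) = 122.0° ✓; |PC| = 5.200 ✓; ∠(PC, CJ) = 95.10° ✗; |CJ| = 31.50 ✓.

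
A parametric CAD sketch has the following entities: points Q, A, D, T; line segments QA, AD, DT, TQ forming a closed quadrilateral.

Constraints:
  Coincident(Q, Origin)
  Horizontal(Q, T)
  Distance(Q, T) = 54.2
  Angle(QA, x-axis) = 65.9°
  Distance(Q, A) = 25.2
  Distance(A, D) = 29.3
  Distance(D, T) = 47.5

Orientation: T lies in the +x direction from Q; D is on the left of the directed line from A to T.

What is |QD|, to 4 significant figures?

53.22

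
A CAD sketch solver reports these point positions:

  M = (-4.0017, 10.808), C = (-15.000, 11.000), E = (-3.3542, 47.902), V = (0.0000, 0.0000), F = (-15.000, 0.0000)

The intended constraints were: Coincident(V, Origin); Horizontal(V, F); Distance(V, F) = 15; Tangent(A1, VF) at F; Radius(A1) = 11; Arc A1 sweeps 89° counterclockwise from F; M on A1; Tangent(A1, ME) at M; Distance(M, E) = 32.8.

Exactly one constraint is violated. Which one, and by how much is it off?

Distance(M, E) = 32.8 — off by 4.30.

V = (0.00, 0.00) ✓; V.y = 0.00, F.y = 0.00 ✓; |VF| = 15.00 ✓; ∠(CF, FV) = 90.00° ✓; |CF| = 11.00 ✓; bearing(C→M) − bearing(C→F) = 89.00° ✓; |CM| = 11.00 ✓; ∠(CM, ME) = 90.00° ✓; |ME| = 37.10 ✗.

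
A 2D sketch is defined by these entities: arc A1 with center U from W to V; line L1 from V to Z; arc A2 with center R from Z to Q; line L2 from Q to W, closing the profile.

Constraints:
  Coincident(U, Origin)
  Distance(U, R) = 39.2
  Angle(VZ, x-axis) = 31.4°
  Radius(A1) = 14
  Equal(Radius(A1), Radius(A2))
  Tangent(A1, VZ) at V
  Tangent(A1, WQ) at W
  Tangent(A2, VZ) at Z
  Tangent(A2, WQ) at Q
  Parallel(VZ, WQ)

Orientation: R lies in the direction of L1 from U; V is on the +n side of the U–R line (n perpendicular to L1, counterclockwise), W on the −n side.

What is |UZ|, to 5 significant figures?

41.625

The slot axis is L1's direction at 31.4°, so u = (cos 31.4°, sin 31.4°) = (0.85355, 0.52101) and n = (−sin 31.4°, cos 31.4°) = (-0.52101, 0.85355). U is at the origin and R lies 39.2 along u from U, so R = 39.2·u = (33.459, 20.424). Tangency of A1 to both parallel lines with radius 14.0 puts V and W at U ± 14.0·n: V = (-7.2941, 11.950), W = (7.2941, -11.950). Equal radii place Z and Q the same way about R: Z = R + 14.0·n = (26.165, 32.373), Q = R − 14.0·n = (40.753, 8.4739). Then |UZ| = |Z − U| = 41.625.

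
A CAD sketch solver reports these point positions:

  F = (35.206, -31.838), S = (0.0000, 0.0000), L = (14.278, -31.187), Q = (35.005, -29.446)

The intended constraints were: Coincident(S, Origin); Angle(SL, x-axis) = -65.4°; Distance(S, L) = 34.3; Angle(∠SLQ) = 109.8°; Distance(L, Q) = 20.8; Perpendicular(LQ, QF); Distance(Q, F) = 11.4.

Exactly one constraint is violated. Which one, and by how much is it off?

Distance(Q, F) = 11.4 — off by 9.00.

S = (0.00, 0.00) ✓; SL at -65.40° ✓; |SL| = 34.30 ✓; ∠SLQ = 109.8° ✓; |LQ| = 20.80 ✓; ∠(LQ, QF) = 90.00° ✓; |QF| = 2.400 ✗.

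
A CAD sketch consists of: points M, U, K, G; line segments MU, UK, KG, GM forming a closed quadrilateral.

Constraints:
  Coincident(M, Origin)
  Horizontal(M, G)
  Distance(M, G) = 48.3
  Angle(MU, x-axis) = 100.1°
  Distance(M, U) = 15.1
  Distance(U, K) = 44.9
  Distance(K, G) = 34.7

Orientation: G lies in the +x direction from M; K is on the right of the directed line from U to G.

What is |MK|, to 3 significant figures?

31.6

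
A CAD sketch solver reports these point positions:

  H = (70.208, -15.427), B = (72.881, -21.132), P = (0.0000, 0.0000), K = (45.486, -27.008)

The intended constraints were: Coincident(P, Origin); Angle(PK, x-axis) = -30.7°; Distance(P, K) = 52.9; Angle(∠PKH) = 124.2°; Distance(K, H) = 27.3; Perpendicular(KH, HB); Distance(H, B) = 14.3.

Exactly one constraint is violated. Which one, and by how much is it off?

Distance(H, B) = 14.3 — off by 8.00.

P = (0.00, 0.00) ✓; PK at -30.70° ✓; |PK| = 52.90 ✓; ∠PKH = 124.2° ✓; |KH| = 27.30 ✓; ∠(KH, HB) = 90.00° ✓; |HB| = 6.300 ✗.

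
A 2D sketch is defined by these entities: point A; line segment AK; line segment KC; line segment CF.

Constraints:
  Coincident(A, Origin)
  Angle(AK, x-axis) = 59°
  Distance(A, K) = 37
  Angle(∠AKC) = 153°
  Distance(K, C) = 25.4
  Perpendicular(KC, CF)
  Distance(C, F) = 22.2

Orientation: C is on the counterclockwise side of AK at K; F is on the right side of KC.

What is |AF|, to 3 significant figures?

70.2

∠AKC = 153.0°, so KC runs at 59.0° + (180° − 153.0°) = 86.0° from the x-axis; with |KC| = 25.4, C = K + 25.4·(cos 86.0°, sin 86.0°) = (20.8, 57.1). KC ⟂ CF; with |CF| = 22.2 on the right of KC, F = C + 22.2·(0.998, -0.0698) = (43.0, 55.5). Then |AF| = |F − A| = 70.2.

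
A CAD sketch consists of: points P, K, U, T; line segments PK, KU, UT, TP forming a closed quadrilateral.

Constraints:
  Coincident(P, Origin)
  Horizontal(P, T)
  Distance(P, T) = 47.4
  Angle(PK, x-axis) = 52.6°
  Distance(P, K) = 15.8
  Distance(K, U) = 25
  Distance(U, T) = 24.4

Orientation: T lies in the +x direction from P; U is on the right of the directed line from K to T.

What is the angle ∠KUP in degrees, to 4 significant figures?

36.49°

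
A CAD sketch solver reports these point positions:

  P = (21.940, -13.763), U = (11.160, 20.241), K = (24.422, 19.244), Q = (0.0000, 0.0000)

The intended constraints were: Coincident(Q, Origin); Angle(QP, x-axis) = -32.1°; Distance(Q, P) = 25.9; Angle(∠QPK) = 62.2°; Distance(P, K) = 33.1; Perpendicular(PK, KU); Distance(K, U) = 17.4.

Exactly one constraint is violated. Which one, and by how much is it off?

Distance(K, U) = 17.4 — off by 4.10.

Q = (0.00, 0.00) ✓; QP at -32.10° ✓; |QP| = 25.90 ✓; ∠QPK = 62.20° ✓; |PK| = 33.10 ✓; ∠(PK, KU) = 90.00° ✓; |KU| = 13.30 ✗.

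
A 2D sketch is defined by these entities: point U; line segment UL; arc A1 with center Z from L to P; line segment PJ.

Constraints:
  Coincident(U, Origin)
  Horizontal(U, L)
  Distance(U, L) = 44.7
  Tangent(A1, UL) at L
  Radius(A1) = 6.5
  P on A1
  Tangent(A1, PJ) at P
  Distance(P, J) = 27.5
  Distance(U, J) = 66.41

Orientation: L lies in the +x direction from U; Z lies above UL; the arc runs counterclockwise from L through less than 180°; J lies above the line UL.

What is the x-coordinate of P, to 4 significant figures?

50.93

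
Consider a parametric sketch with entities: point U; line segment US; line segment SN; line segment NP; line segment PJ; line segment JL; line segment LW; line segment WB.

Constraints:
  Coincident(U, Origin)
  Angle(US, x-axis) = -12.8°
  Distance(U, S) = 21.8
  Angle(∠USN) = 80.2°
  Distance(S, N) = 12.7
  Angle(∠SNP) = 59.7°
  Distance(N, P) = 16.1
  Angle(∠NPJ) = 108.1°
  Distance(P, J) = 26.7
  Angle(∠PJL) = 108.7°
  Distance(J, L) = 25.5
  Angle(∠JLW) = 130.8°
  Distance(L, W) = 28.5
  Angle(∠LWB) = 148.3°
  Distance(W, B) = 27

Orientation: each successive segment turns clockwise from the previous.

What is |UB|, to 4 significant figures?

68.95

U is at the origin; US runs at -12.8° with length 21.8, so S = (21.26, -4.830). ∠USN = 80.2° gives SN at -112.6° from the x-axis; with |SN| = 12.7, N = (16.38, -16.55). ∠SNP = 59.7° gives NP at 127.1° from the x-axis; with |NP| = 16.1, P = (6.666, -3.713). ∠NPJ = 108.1° gives PJ at 55.20° from the x-axis; with |PJ| = 26.7, J = (21.90, 18.21). ∠PJL = 108.7° gives JL at -16.10° from the x-axis; with |JL| = 25.5, L = (46.40, 11.14). ∠JLW = 130.8° gives LW at -65.30° from the x-axis; with |LW| = 28.5, W = (58.31, -14.75). ∠LWB = 148.3° gives WB at -97.00° from the x-axis; with |WB| = 27.0, B = (55.02, -41.55). Then |UB| = |B − U| = 68.95.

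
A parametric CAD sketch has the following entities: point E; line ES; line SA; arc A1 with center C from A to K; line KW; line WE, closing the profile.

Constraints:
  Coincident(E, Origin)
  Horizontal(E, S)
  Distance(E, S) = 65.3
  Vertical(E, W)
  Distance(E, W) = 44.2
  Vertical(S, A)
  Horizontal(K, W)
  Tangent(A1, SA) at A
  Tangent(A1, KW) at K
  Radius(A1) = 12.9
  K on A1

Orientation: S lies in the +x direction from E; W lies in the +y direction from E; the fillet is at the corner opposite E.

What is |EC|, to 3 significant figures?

61.0

E and W share the same x with |EW| = 44.2 and W on the +y side, so W = (0.00, 44.2). The virtual corner opposite E is at (65.3, 44.2). Tangency of A1 to SA means the radius CA is perpendicular to SA and tangency of A1 to KW means the radius CK is perpendicular to KW, with radius 12.9, so the center C sits 12.9 in from both sides at C = (52.4, 31.3). Then |EC| = |C − E| = 61.0.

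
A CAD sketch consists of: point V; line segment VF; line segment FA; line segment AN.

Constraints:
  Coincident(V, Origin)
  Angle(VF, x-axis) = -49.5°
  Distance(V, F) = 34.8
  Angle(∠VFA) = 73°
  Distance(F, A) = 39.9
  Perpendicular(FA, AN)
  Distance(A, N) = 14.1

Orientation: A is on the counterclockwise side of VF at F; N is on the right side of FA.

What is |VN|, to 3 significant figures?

55.9

V is at the origin; VF runs at -49.5° with length 34.8, so F = 34.8·(cos -49.5°, sin -49.5°) = (22.6, -26.5). ∠VFA = 73.0°, so FA runs at -49.5° + (180° − 73.0°) = 57.5° from the x-axis; with |FA| = 39.9, A = F + 39.9·(cos 57.5°, sin 57.5°) = (44.0, 7.19). The perpendicularity gives AN at right angles to FA; with |AN| = 14.1 on the right of FA, N = A + 14.1·(0.843, -0.537) = (55.9, -0.387). Then |VN| = |N − V| = 55.9.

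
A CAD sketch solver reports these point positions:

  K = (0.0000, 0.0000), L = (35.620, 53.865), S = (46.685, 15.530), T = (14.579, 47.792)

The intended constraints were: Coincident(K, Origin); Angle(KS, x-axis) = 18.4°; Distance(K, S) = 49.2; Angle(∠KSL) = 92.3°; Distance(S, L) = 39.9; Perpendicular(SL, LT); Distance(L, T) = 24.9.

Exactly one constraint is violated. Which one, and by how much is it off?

Distance(L, T) = 24.9 — off by 3.00.

K = (0.00, 0.00) ✓; KS at 18.40° ✓; |KS| = 49.20 ✓; ∠KSL = 92.30° ✓; |SL| = 39.90 ✓; ∠(SL, LT) = 90.00° ✓; |LT| = 21.90 ✗.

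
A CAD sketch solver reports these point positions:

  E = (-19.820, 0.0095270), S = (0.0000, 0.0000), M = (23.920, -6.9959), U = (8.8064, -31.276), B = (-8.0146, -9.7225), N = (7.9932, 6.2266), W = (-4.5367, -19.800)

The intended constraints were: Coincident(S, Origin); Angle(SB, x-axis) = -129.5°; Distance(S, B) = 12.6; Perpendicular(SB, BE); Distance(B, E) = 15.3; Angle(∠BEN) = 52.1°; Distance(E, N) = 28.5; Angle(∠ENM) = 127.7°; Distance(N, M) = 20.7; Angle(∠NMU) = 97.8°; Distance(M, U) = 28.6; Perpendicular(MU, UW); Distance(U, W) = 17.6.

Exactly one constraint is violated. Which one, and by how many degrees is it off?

Perpendicular(MU, UW) — off by 8.80°.

S = (0.00, 0.00) ✓; SB at -129.5° ✓; |SB| = 12.60 ✓; ∠(SB, BE) = 90.00° ✓; |BE| = 15.30 ✓; ∠BEN = 52.10° ✓; |EN| = 28.50 ✓; ∠ENM = 127.7° ✓; |NM| = 20.70 ✓; ∠NMU = 97.80° ✓; |MU| = 28.60 ✓; ∠(MU, UW) = 98.80° ✗; |UW| = 17.60 ✓.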